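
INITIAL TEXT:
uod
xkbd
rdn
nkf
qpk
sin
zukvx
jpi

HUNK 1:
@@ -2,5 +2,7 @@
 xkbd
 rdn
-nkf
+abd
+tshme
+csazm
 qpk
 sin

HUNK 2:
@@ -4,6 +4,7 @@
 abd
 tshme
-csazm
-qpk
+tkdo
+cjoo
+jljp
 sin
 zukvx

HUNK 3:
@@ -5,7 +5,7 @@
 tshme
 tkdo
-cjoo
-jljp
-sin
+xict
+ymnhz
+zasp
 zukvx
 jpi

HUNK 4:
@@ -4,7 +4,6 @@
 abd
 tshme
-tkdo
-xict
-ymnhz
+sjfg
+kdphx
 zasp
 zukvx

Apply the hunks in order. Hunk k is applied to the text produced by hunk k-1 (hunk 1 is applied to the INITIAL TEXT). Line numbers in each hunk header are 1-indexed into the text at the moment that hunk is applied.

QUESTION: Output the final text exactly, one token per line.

Hunk 1: at line 2 remove [nkf] add [abd,tshme,csazm] -> 10 lines: uod xkbd rdn abd tshme csazm qpk sin zukvx jpi
Hunk 2: at line 4 remove [csazm,qpk] add [tkdo,cjoo,jljp] -> 11 lines: uod xkbd rdn abd tshme tkdo cjoo jljp sin zukvx jpi
Hunk 3: at line 5 remove [cjoo,jljp,sin] add [xict,ymnhz,zasp] -> 11 lines: uod xkbd rdn abd tshme tkdo xict ymnhz zasp zukvx jpi
Hunk 4: at line 4 remove [tkdo,xict,ymnhz] add [sjfg,kdphx] -> 10 lines: uod xkbd rdn abd tshme sjfg kdphx zasp zukvx jpi

Answer: uod
xkbd
rdn
abd
tshme
sjfg
kdphx
zasp
zukvx
jpi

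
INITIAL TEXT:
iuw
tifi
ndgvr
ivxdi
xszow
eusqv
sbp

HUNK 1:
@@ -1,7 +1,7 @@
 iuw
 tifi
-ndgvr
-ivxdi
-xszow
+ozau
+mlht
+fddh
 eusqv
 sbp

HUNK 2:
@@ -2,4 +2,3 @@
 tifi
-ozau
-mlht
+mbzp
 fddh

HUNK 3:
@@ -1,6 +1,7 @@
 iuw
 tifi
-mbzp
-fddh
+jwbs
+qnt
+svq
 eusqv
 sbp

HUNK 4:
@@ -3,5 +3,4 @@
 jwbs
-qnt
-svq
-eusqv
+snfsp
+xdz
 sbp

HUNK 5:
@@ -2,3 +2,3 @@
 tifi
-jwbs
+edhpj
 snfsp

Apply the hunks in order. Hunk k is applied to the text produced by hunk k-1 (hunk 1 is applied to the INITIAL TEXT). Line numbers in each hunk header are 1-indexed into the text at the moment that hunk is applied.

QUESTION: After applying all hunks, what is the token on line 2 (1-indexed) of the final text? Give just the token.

Answer: tifi

Derivation:
Hunk 1: at line 1 remove [ndgvr,ivxdi,xszow] add [ozau,mlht,fddh] -> 7 lines: iuw tifi ozau mlht fddh eusqv sbp
Hunk 2: at line 2 remove [ozau,mlht] add [mbzp] -> 6 lines: iuw tifi mbzp fddh eusqv sbp
Hunk 3: at line 1 remove [mbzp,fddh] add [jwbs,qnt,svq] -> 7 lines: iuw tifi jwbs qnt svq eusqv sbp
Hunk 4: at line 3 remove [qnt,svq,eusqv] add [snfsp,xdz] -> 6 lines: iuw tifi jwbs snfsp xdz sbp
Hunk 5: at line 2 remove [jwbs] add [edhpj] -> 6 lines: iuw tifi edhpj snfsp xdz sbp
Final line 2: tifi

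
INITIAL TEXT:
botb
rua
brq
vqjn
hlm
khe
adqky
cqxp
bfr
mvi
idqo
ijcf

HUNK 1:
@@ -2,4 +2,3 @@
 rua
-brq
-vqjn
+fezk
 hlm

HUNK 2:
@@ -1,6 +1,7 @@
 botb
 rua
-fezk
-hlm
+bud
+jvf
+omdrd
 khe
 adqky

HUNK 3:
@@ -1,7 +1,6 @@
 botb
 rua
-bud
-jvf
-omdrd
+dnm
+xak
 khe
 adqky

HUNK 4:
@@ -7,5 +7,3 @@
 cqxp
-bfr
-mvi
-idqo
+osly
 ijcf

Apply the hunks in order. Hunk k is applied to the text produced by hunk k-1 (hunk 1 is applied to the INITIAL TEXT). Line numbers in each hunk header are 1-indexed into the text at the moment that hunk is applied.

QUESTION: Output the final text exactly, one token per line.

Answer: botb
rua
dnm
xak
khe
adqky
cqxp
osly
ijcf

Derivation:
Hunk 1: at line 2 remove [brq,vqjn] add [fezk] -> 11 lines: botb rua fezk hlm khe adqky cqxp bfr mvi idqo ijcf
Hunk 2: at line 1 remove [fezk,hlm] add [bud,jvf,omdrd] -> 12 lines: botb rua bud jvf omdrd khe adqky cqxp bfr mvi idqo ijcf
Hunk 3: at line 1 remove [bud,jvf,omdrd] add [dnm,xak] -> 11 lines: botb rua dnm xak khe adqky cqxp bfr mvi idqo ijcf
Hunk 4: at line 7 remove [bfr,mvi,idqo] add [osly] -> 9 lines: botb rua dnm xak khe adqky cqxp osly ijcf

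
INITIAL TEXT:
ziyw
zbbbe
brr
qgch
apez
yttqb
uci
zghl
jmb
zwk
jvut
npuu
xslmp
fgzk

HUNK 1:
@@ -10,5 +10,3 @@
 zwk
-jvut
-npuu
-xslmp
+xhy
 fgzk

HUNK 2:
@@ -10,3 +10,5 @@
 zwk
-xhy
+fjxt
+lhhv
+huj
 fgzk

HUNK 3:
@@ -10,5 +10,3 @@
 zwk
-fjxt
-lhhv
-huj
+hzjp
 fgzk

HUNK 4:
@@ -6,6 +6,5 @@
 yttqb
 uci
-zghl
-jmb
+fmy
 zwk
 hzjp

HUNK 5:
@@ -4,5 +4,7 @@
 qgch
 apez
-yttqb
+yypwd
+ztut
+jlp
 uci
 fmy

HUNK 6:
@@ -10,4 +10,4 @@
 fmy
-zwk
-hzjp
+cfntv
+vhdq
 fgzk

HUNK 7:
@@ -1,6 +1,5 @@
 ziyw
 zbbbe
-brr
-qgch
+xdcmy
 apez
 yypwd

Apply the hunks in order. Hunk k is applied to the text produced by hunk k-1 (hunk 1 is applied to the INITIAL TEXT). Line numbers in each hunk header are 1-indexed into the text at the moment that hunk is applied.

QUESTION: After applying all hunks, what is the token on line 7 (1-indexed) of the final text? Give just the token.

Answer: jlp

Derivation:
Hunk 1: at line 10 remove [jvut,npuu,xslmp] add [xhy] -> 12 lines: ziyw zbbbe brr qgch apez yttqb uci zghl jmb zwk xhy fgzk
Hunk 2: at line 10 remove [xhy] add [fjxt,lhhv,huj] -> 14 lines: ziyw zbbbe brr qgch apez yttqb uci zghl jmb zwk fjxt lhhv huj fgzk
Hunk 3: at line 10 remove [fjxt,lhhv,huj] add [hzjp] -> 12 lines: ziyw zbbbe brr qgch apez yttqb uci zghl jmb zwk hzjp fgzk
Hunk 4: at line 6 remove [zghl,jmb] add [fmy] -> 11 lines: ziyw zbbbe brr qgch apez yttqb uci fmy zwk hzjp fgzk
Hunk 5: at line 4 remove [yttqb] add [yypwd,ztut,jlp] -> 13 lines: ziyw zbbbe brr qgch apez yypwd ztut jlp uci fmy zwk hzjp fgzk
Hunk 6: at line 10 remove [zwk,hzjp] add [cfntv,vhdq] -> 13 lines: ziyw zbbbe brr qgch apez yypwd ztut jlp uci fmy cfntv vhdq fgzk
Hunk 7: at line 1 remove [brr,qgch] add [xdcmy] -> 12 lines: ziyw zbbbe xdcmy apez yypwd ztut jlp uci fmy cfntv vhdq fgzk
Final line 7: jlp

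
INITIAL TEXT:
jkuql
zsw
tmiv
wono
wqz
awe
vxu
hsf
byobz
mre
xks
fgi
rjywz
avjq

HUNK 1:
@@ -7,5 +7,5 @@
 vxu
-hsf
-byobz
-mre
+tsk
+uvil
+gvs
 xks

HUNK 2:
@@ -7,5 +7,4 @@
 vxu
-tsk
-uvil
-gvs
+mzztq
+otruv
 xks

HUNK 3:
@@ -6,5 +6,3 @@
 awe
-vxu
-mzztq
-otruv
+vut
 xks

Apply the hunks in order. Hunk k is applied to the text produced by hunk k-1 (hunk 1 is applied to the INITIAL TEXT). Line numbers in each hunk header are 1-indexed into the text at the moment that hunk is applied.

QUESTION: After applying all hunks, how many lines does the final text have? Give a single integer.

Hunk 1: at line 7 remove [hsf,byobz,mre] add [tsk,uvil,gvs] -> 14 lines: jkuql zsw tmiv wono wqz awe vxu tsk uvil gvs xks fgi rjywz avjq
Hunk 2: at line 7 remove [tsk,uvil,gvs] add [mzztq,otruv] -> 13 lines: jkuql zsw tmiv wono wqz awe vxu mzztq otruv xks fgi rjywz avjq
Hunk 3: at line 6 remove [vxu,mzztq,otruv] add [vut] -> 11 lines: jkuql zsw tmiv wono wqz awe vut xks fgi rjywz avjq
Final line count: 11

Answer: 11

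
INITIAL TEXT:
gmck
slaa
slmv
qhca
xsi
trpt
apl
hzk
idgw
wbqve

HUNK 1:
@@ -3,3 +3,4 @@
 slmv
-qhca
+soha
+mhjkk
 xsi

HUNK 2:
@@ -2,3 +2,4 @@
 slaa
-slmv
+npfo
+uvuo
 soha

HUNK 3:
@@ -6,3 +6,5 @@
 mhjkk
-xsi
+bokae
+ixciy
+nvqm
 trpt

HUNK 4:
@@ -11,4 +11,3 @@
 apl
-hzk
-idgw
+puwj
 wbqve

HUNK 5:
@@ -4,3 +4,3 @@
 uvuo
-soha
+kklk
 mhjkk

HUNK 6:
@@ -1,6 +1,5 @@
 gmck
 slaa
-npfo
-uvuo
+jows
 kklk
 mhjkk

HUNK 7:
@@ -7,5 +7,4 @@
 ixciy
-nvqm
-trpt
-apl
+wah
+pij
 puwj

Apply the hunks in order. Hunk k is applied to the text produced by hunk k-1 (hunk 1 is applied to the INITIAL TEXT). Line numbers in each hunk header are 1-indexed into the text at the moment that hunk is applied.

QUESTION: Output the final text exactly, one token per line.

Answer: gmck
slaa
jows
kklk
mhjkk
bokae
ixciy
wah
pij
puwj
wbqve

Derivation:
Hunk 1: at line 3 remove [qhca] add [soha,mhjkk] -> 11 lines: gmck slaa slmv soha mhjkk xsi trpt apl hzk idgw wbqve
Hunk 2: at line 2 remove [slmv] add [npfo,uvuo] -> 12 lines: gmck slaa npfo uvuo soha mhjkk xsi trpt apl hzk idgw wbqve
Hunk 3: at line 6 remove [xsi] add [bokae,ixciy,nvqm] -> 14 lines: gmck slaa npfo uvuo soha mhjkk bokae ixciy nvqm trpt apl hzk idgw wbqve
Hunk 4: at line 11 remove [hzk,idgw] add [puwj] -> 13 lines: gmck slaa npfo uvuo soha mhjkk bokae ixciy nvqm trpt apl puwj wbqve
Hunk 5: at line 4 remove [soha] add [kklk] -> 13 lines: gmck slaa npfo uvuo kklk mhjkk bokae ixciy nvqm trpt apl puwj wbqve
Hunk 6: at line 1 remove [npfo,uvuo] add [jows] -> 12 lines: gmck slaa jows kklk mhjkk bokae ixciy nvqm trpt apl puwj wbqve
Hunk 7: at line 7 remove [nvqm,trpt,apl] add [wah,pij] -> 11 lines: gmck slaa jows kklk mhjkk bokae ixciy wah pij puwj wbqve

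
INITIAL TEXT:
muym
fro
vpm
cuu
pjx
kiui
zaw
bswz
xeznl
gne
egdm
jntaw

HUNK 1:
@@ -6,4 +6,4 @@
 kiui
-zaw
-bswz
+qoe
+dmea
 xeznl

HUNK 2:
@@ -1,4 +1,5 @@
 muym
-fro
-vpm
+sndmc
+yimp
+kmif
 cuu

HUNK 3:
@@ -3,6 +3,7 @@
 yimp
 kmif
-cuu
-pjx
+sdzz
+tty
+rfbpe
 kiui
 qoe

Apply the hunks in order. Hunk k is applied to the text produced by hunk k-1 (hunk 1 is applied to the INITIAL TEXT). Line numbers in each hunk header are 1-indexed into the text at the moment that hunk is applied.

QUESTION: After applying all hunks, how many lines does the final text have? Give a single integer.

Hunk 1: at line 6 remove [zaw,bswz] add [qoe,dmea] -> 12 lines: muym fro vpm cuu pjx kiui qoe dmea xeznl gne egdm jntaw
Hunk 2: at line 1 remove [fro,vpm] add [sndmc,yimp,kmif] -> 13 lines: muym sndmc yimp kmif cuu pjx kiui qoe dmea xeznl gne egdm jntaw
Hunk 3: at line 3 remove [cuu,pjx] add [sdzz,tty,rfbpe] -> 14 lines: muym sndmc yimp kmif sdzz tty rfbpe kiui qoe dmea xeznl gne egdm jntaw
Final line count: 14

Answer: 14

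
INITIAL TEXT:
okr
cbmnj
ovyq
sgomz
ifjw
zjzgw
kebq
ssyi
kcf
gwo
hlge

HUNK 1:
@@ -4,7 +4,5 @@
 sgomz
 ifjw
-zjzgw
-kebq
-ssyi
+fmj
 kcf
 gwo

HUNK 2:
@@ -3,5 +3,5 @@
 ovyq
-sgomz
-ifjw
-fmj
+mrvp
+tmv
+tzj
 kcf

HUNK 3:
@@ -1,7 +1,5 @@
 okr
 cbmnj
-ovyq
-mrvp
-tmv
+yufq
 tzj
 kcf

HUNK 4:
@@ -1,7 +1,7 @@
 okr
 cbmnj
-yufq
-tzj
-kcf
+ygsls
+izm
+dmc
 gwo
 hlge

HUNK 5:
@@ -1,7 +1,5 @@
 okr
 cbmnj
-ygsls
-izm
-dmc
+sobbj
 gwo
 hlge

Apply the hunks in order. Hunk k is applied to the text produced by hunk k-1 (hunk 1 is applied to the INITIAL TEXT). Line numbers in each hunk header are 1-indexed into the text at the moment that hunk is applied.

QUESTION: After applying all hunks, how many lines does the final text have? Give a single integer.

Answer: 5

Derivation:
Hunk 1: at line 4 remove [zjzgw,kebq,ssyi] add [fmj] -> 9 lines: okr cbmnj ovyq sgomz ifjw fmj kcf gwo hlge
Hunk 2: at line 3 remove [sgomz,ifjw,fmj] add [mrvp,tmv,tzj] -> 9 lines: okr cbmnj ovyq mrvp tmv tzj kcf gwo hlge
Hunk 3: at line 1 remove [ovyq,mrvp,tmv] add [yufq] -> 7 lines: okr cbmnj yufq tzj kcf gwo hlge
Hunk 4: at line 1 remove [yufq,tzj,kcf] add [ygsls,izm,dmc] -> 7 lines: okr cbmnj ygsls izm dmc gwo hlge
Hunk 5: at line 1 remove [ygsls,izm,dmc] add [sobbj] -> 5 lines: okr cbmnj sobbj gwo hlge
Final line count: 5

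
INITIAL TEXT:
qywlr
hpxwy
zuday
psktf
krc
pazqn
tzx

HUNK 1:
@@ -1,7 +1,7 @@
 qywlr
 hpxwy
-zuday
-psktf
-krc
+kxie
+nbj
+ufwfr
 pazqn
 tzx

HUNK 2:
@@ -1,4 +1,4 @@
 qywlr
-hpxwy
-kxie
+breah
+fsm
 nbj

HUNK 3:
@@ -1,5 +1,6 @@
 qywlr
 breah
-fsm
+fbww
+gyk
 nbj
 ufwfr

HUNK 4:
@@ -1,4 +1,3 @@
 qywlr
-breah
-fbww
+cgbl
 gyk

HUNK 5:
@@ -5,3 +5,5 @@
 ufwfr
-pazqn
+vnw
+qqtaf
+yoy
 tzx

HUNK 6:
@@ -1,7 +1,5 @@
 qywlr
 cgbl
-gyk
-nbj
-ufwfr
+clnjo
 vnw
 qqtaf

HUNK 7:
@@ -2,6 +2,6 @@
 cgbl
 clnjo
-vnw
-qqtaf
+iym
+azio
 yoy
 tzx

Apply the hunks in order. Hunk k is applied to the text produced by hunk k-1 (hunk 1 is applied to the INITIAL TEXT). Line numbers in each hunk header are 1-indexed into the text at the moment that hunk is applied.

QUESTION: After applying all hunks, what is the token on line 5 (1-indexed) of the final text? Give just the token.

Answer: azio

Derivation:
Hunk 1: at line 1 remove [zuday,psktf,krc] add [kxie,nbj,ufwfr] -> 7 lines: qywlr hpxwy kxie nbj ufwfr pazqn tzx
Hunk 2: at line 1 remove [hpxwy,kxie] add [breah,fsm] -> 7 lines: qywlr breah fsm nbj ufwfr pazqn tzx
Hunk 3: at line 1 remove [fsm] add [fbww,gyk] -> 8 lines: qywlr breah fbww gyk nbj ufwfr pazqn tzx
Hunk 4: at line 1 remove [breah,fbww] add [cgbl] -> 7 lines: qywlr cgbl gyk nbj ufwfr pazqn tzx
Hunk 5: at line 5 remove [pazqn] add [vnw,qqtaf,yoy] -> 9 lines: qywlr cgbl gyk nbj ufwfr vnw qqtaf yoy tzx
Hunk 6: at line 1 remove [gyk,nbj,ufwfr] add [clnjo] -> 7 lines: qywlr cgbl clnjo vnw qqtaf yoy tzx
Hunk 7: at line 2 remove [vnw,qqtaf] add [iym,azio] -> 7 lines: qywlr cgbl clnjo iym azio yoy tzx
Final line 5: azio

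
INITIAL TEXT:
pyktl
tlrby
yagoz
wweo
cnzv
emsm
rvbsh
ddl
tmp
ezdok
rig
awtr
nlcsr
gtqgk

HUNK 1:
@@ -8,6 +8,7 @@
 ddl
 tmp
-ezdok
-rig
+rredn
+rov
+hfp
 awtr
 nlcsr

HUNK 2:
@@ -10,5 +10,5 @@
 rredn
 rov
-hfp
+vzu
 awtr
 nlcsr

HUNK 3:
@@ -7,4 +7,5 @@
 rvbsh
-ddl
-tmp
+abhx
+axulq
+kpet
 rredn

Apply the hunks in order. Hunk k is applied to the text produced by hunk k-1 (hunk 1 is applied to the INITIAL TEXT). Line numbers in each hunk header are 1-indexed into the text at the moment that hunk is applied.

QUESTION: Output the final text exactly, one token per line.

Hunk 1: at line 8 remove [ezdok,rig] add [rredn,rov,hfp] -> 15 lines: pyktl tlrby yagoz wweo cnzv emsm rvbsh ddl tmp rredn rov hfp awtr nlcsr gtqgk
Hunk 2: at line 10 remove [hfp] add [vzu] -> 15 lines: pyktl tlrby yagoz wweo cnzv emsm rvbsh ddl tmp rredn rov vzu awtr nlcsr gtqgk
Hunk 3: at line 7 remove [ddl,tmp] add [abhx,axulq,kpet] -> 16 lines: pyktl tlrby yagoz wweo cnzv emsm rvbsh abhx axulq kpet rredn rov vzu awtr nlcsr gtqgk

Answer: pyktl
tlrby
yagoz
wweo
cnzv
emsm
rvbsh
abhx
axulq
kpet
rredn
rov
vzu
awtr
nlcsr
gtqgk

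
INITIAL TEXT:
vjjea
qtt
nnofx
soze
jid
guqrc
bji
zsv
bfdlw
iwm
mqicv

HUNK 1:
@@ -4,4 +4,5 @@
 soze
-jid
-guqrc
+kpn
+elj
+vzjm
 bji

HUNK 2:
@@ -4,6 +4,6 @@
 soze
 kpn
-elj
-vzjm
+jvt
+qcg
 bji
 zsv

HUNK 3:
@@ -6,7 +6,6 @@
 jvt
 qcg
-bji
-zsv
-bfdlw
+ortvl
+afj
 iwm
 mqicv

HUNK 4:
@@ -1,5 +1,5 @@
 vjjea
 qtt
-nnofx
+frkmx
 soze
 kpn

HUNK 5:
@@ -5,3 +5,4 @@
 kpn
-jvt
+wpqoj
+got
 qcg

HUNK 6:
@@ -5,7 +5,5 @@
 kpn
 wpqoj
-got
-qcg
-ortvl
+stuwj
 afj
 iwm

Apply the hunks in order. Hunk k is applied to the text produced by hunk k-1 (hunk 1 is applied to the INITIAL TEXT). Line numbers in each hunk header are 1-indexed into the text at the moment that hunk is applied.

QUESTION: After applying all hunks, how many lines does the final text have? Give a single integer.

Answer: 10

Derivation:
Hunk 1: at line 4 remove [jid,guqrc] add [kpn,elj,vzjm] -> 12 lines: vjjea qtt nnofx soze kpn elj vzjm bji zsv bfdlw iwm mqicv
Hunk 2: at line 4 remove [elj,vzjm] add [jvt,qcg] -> 12 lines: vjjea qtt nnofx soze kpn jvt qcg bji zsv bfdlw iwm mqicv
Hunk 3: at line 6 remove [bji,zsv,bfdlw] add [ortvl,afj] -> 11 lines: vjjea qtt nnofx soze kpn jvt qcg ortvl afj iwm mqicv
Hunk 4: at line 1 remove [nnofx] add [frkmx] -> 11 lines: vjjea qtt frkmx soze kpn jvt qcg ortvl afj iwm mqicv
Hunk 5: at line 5 remove [jvt] add [wpqoj,got] -> 12 lines: vjjea qtt frkmx soze kpn wpqoj got qcg ortvl afj iwm mqicv
Hunk 6: at line 5 remove [got,qcg,ortvl] add [stuwj] -> 10 lines: vjjea qtt frkmx soze kpn wpqoj stuwj afj iwm mqicv
Final line count: 10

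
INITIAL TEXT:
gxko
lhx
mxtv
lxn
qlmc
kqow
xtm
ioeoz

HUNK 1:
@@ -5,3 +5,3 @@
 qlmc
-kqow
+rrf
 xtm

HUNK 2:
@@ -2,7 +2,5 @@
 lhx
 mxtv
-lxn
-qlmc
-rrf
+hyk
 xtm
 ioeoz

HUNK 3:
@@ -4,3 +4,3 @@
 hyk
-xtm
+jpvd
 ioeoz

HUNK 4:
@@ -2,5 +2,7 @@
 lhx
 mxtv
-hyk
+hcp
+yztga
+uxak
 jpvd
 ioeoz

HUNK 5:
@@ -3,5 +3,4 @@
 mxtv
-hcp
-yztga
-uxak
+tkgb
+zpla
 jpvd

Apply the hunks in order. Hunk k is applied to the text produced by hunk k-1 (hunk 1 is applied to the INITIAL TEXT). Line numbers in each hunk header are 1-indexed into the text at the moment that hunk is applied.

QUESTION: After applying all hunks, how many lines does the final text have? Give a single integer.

Hunk 1: at line 5 remove [kqow] add [rrf] -> 8 lines: gxko lhx mxtv lxn qlmc rrf xtm ioeoz
Hunk 2: at line 2 remove [lxn,qlmc,rrf] add [hyk] -> 6 lines: gxko lhx mxtv hyk xtm ioeoz
Hunk 3: at line 4 remove [xtm] add [jpvd] -> 6 lines: gxko lhx mxtv hyk jpvd ioeoz
Hunk 4: at line 2 remove [hyk] add [hcp,yztga,uxak] -> 8 lines: gxko lhx mxtv hcp yztga uxak jpvd ioeoz
Hunk 5: at line 3 remove [hcp,yztga,uxak] add [tkgb,zpla] -> 7 lines: gxko lhx mxtv tkgb zpla jpvd ioeoz
Final line count: 7

Answer: 7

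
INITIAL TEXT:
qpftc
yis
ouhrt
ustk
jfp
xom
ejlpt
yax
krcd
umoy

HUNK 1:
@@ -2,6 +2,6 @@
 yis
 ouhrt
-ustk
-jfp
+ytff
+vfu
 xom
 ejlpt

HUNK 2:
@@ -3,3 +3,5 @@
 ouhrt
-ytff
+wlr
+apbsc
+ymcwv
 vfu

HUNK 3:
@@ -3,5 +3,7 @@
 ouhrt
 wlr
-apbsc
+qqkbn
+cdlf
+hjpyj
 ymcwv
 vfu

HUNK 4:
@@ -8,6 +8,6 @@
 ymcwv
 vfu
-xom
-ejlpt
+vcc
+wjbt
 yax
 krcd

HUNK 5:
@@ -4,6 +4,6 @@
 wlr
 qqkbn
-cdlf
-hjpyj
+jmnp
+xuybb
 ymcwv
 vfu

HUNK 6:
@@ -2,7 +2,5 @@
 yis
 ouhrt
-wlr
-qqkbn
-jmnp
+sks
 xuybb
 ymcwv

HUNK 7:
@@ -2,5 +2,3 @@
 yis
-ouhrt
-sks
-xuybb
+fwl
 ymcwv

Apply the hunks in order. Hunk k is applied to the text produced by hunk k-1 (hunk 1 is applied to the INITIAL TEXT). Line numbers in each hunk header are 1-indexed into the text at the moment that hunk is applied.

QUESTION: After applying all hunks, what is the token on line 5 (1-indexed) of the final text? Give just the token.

Hunk 1: at line 2 remove [ustk,jfp] add [ytff,vfu] -> 10 lines: qpftc yis ouhrt ytff vfu xom ejlpt yax krcd umoy
Hunk 2: at line 3 remove [ytff] add [wlr,apbsc,ymcwv] -> 12 lines: qpftc yis ouhrt wlr apbsc ymcwv vfu xom ejlpt yax krcd umoy
Hunk 3: at line 3 remove [apbsc] add [qqkbn,cdlf,hjpyj] -> 14 lines: qpftc yis ouhrt wlr qqkbn cdlf hjpyj ymcwv vfu xom ejlpt yax krcd umoy
Hunk 4: at line 8 remove [xom,ejlpt] add [vcc,wjbt] -> 14 lines: qpftc yis ouhrt wlr qqkbn cdlf hjpyj ymcwv vfu vcc wjbt yax krcd umoy
Hunk 5: at line 4 remove [cdlf,hjpyj] add [jmnp,xuybb] -> 14 lines: qpftc yis ouhrt wlr qqkbn jmnp xuybb ymcwv vfu vcc wjbt yax krcd umoy
Hunk 6: at line 2 remove [wlr,qqkbn,jmnp] add [sks] -> 12 lines: qpftc yis ouhrt sks xuybb ymcwv vfu vcc wjbt yax krcd umoy
Hunk 7: at line 2 remove [ouhrt,sks,xuybb] add [fwl] -> 10 lines: qpftc yis fwl ymcwv vfu vcc wjbt yax krcd umoy
Final line 5: vfu

Answer: vfu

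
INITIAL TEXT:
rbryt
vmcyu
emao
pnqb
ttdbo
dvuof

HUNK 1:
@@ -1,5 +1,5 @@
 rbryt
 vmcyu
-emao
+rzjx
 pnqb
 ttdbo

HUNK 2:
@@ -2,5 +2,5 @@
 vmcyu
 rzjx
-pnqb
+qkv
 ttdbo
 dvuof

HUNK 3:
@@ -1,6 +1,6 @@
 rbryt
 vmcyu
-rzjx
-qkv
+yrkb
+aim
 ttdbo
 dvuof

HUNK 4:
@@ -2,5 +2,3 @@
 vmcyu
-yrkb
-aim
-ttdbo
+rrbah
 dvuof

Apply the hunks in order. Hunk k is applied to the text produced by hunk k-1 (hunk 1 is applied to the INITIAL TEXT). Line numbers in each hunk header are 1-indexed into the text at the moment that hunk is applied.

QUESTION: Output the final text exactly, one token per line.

Answer: rbryt
vmcyu
rrbah
dvuof

Derivation:
Hunk 1: at line 1 remove [emao] add [rzjx] -> 6 lines: rbryt vmcyu rzjx pnqb ttdbo dvuof
Hunk 2: at line 2 remove [pnqb] add [qkv] -> 6 lines: rbryt vmcyu rzjx qkv ttdbo dvuof
Hunk 3: at line 1 remove [rzjx,qkv] add [yrkb,aim] -> 6 lines: rbryt vmcyu yrkb aim ttdbo dvuof
Hunk 4: at line 2 remove [yrkb,aim,ttdbo] add [rrbah] -> 4 lines: rbryt vmcyu rrbah dvuof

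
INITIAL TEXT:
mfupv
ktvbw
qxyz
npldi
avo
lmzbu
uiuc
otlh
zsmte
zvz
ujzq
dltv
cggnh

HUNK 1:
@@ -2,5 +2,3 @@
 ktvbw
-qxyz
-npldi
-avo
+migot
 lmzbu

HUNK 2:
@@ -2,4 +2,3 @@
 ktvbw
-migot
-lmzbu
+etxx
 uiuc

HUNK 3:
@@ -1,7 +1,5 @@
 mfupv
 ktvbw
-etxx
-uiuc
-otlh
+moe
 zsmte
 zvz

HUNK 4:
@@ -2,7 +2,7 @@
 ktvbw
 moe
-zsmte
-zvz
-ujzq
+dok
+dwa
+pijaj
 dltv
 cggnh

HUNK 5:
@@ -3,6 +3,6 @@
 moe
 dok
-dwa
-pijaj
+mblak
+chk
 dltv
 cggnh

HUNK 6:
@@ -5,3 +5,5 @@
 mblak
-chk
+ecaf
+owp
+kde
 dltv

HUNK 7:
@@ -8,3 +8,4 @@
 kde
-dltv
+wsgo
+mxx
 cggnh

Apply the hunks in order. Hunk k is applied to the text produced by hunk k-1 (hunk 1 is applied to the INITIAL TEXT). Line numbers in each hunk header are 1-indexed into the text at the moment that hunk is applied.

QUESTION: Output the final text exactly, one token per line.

Answer: mfupv
ktvbw
moe
dok
mblak
ecaf
owp
kde
wsgo
mxx
cggnh

Derivation:
Hunk 1: at line 2 remove [qxyz,npldi,avo] add [migot] -> 11 lines: mfupv ktvbw migot lmzbu uiuc otlh zsmte zvz ujzq dltv cggnh
Hunk 2: at line 2 remove [migot,lmzbu] add [etxx] -> 10 lines: mfupv ktvbw etxx uiuc otlh zsmte zvz ujzq dltv cggnh
Hunk 3: at line 1 remove [etxx,uiuc,otlh] add [moe] -> 8 lines: mfupv ktvbw moe zsmte zvz ujzq dltv cggnh
Hunk 4: at line 2 remove [zsmte,zvz,ujzq] add [dok,dwa,pijaj] -> 8 lines: mfupv ktvbw moe dok dwa pijaj dltv cggnh
Hunk 5: at line 3 remove [dwa,pijaj] add [mblak,chk] -> 8 lines: mfupv ktvbw moe dok mblak chk dltv cggnh
Hunk 6: at line 5 remove [chk] add [ecaf,owp,kde] -> 10 lines: mfupv ktvbw moe dok mblak ecaf owp kde dltv cggnh
Hunk 7: at line 8 remove [dltv] add [wsgo,mxx] -> 11 lines: mfupv ktvbw moe dok mblak ecaf owp kde wsgo mxx cggnh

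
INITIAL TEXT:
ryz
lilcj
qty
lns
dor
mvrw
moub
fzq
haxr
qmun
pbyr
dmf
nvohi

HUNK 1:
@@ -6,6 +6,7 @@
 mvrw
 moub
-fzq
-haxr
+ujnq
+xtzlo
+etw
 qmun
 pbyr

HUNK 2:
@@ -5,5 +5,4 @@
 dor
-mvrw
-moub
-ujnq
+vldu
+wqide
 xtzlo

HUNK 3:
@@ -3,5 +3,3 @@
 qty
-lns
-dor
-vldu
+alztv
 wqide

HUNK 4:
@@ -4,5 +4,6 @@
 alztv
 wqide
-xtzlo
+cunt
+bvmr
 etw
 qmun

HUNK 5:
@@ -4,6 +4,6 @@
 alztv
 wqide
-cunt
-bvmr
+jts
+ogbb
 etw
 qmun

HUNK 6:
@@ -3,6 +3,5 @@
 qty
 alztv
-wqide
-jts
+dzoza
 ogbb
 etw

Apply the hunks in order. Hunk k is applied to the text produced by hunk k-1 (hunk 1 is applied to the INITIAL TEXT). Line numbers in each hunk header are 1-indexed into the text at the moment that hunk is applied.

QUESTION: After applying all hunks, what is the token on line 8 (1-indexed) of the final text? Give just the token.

Answer: qmun

Derivation:
Hunk 1: at line 6 remove [fzq,haxr] add [ujnq,xtzlo,etw] -> 14 lines: ryz lilcj qty lns dor mvrw moub ujnq xtzlo etw qmun pbyr dmf nvohi
Hunk 2: at line 5 remove [mvrw,moub,ujnq] add [vldu,wqide] -> 13 lines: ryz lilcj qty lns dor vldu wqide xtzlo etw qmun pbyr dmf nvohi
Hunk 3: at line 3 remove [lns,dor,vldu] add [alztv] -> 11 lines: ryz lilcj qty alztv wqide xtzlo etw qmun pbyr dmf nvohi
Hunk 4: at line 4 remove [xtzlo] add [cunt,bvmr] -> 12 lines: ryz lilcj qty alztv wqide cunt bvmr etw qmun pbyr dmf nvohi
Hunk 5: at line 4 remove [cunt,bvmr] add [jts,ogbb] -> 12 lines: ryz lilcj qty alztv wqide jts ogbb etw qmun pbyr dmf nvohi
Hunk 6: at line 3 remove [wqide,jts] add [dzoza] -> 11 lines: ryz lilcj qty alztv dzoza ogbb etw qmun pbyr dmf nvohi
Final line 8: qmun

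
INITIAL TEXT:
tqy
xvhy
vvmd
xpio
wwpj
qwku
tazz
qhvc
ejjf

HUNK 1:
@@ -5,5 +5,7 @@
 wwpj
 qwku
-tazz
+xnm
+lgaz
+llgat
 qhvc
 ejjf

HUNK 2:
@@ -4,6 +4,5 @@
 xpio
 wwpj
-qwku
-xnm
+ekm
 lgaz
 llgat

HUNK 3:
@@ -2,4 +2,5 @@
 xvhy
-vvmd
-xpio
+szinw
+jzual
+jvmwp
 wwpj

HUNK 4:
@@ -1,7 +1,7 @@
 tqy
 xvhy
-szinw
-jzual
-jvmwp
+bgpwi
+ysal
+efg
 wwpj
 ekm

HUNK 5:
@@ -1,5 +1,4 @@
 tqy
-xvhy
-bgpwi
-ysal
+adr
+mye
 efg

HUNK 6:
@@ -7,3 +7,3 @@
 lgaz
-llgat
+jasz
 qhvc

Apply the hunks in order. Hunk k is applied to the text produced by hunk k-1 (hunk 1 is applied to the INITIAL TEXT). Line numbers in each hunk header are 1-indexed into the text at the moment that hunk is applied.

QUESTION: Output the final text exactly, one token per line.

Answer: tqy
adr
mye
efg
wwpj
ekm
lgaz
jasz
qhvc
ejjf

Derivation:
Hunk 1: at line 5 remove [tazz] add [xnm,lgaz,llgat] -> 11 lines: tqy xvhy vvmd xpio wwpj qwku xnm lgaz llgat qhvc ejjf
Hunk 2: at line 4 remove [qwku,xnm] add [ekm] -> 10 lines: tqy xvhy vvmd xpio wwpj ekm lgaz llgat qhvc ejjf
Hunk 3: at line 2 remove [vvmd,xpio] add [szinw,jzual,jvmwp] -> 11 lines: tqy xvhy szinw jzual jvmwp wwpj ekm lgaz llgat qhvc ejjf
Hunk 4: at line 1 remove [szinw,jzual,jvmwp] add [bgpwi,ysal,efg] -> 11 lines: tqy xvhy bgpwi ysal efg wwpj ekm lgaz llgat qhvc ejjf
Hunk 5: at line 1 remove [xvhy,bgpwi,ysal] add [adr,mye] -> 10 lines: tqy adr mye efg wwpj ekm lgaz llgat qhvc ejjf
Hunk 6: at line 7 remove [llgat] add [jasz] -> 10 lines: tqy adr mye efg wwpj ekm lgaz jasz qhvc ejjf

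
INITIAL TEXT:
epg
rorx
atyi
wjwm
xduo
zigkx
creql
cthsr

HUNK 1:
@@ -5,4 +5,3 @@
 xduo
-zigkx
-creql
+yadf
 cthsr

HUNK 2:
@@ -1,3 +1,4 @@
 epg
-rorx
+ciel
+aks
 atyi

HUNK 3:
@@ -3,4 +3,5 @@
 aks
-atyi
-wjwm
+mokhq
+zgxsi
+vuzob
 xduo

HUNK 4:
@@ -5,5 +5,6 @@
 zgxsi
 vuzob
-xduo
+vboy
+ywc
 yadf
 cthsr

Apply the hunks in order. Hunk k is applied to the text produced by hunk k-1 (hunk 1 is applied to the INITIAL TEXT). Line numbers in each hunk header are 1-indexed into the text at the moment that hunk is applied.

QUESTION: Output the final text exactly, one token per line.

Hunk 1: at line 5 remove [zigkx,creql] add [yadf] -> 7 lines: epg rorx atyi wjwm xduo yadf cthsr
Hunk 2: at line 1 remove [rorx] add [ciel,aks] -> 8 lines: epg ciel aks atyi wjwm xduo yadf cthsr
Hunk 3: at line 3 remove [atyi,wjwm] add [mokhq,zgxsi,vuzob] -> 9 lines: epg ciel aks mokhq zgxsi vuzob xduo yadf cthsr
Hunk 4: at line 5 remove [xduo] add [vboy,ywc] -> 10 lines: epg ciel aks mokhq zgxsi vuzob vboy ywc yadf cthsr

Answer: epg
ciel
aks
mokhq
zgxsi
vuzob
vboy
ywc
yadf
cthsr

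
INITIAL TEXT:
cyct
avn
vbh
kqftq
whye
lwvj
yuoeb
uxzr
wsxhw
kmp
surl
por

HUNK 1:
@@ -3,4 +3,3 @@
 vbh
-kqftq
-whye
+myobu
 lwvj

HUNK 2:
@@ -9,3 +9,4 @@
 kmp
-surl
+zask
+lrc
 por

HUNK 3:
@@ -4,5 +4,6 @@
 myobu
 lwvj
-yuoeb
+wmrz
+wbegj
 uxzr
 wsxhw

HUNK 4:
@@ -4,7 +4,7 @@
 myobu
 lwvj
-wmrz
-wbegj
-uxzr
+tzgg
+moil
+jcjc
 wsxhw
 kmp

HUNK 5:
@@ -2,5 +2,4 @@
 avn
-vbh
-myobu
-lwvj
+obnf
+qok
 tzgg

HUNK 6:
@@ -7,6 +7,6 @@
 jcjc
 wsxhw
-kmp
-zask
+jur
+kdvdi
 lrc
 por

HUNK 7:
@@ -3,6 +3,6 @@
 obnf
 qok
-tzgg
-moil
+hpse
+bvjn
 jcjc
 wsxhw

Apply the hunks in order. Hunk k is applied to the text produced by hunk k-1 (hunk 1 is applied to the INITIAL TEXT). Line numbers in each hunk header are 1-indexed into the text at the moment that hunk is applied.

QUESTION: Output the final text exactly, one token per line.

Hunk 1: at line 3 remove [kqftq,whye] add [myobu] -> 11 lines: cyct avn vbh myobu lwvj yuoeb uxzr wsxhw kmp surl por
Hunk 2: at line 9 remove [surl] add [zask,lrc] -> 12 lines: cyct avn vbh myobu lwvj yuoeb uxzr wsxhw kmp zask lrc por
Hunk 3: at line 4 remove [yuoeb] add [wmrz,wbegj] -> 13 lines: cyct avn vbh myobu lwvj wmrz wbegj uxzr wsxhw kmp zask lrc por
Hunk 4: at line 4 remove [wmrz,wbegj,uxzr] add [tzgg,moil,jcjc] -> 13 lines: cyct avn vbh myobu lwvj tzgg moil jcjc wsxhw kmp zask lrc por
Hunk 5: at line 2 remove [vbh,myobu,lwvj] add [obnf,qok] -> 12 lines: cyct avn obnf qok tzgg moil jcjc wsxhw kmp zask lrc por
Hunk 6: at line 7 remove [kmp,zask] add [jur,kdvdi] -> 12 lines: cyct avn obnf qok tzgg moil jcjc wsxhw jur kdvdi lrc por
Hunk 7: at line 3 remove [tzgg,moil] add [hpse,bvjn] -> 12 lines: cyct avn obnf qok hpse bvjn jcjc wsxhw jur kdvdi lrc por

Answer: cyct
avn
obnf
qok
hpse
bvjn
jcjc
wsxhw
jur
kdvdi
lrc
por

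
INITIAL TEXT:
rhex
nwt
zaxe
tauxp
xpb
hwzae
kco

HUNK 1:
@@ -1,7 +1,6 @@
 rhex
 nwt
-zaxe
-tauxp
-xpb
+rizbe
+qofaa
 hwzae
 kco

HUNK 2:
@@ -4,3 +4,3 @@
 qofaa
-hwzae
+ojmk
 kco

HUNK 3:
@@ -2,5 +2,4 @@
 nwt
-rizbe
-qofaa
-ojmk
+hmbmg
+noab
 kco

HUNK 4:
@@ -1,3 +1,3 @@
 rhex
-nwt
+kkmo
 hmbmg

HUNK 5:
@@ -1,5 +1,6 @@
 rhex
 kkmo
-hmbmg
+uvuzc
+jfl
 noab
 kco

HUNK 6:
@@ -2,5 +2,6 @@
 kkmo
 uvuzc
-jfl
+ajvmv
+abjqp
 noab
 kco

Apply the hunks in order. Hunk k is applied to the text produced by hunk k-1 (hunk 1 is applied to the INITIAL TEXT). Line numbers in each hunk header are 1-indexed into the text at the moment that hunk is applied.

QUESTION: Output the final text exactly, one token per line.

Hunk 1: at line 1 remove [zaxe,tauxp,xpb] add [rizbe,qofaa] -> 6 lines: rhex nwt rizbe qofaa hwzae kco
Hunk 2: at line 4 remove [hwzae] add [ojmk] -> 6 lines: rhex nwt rizbe qofaa ojmk kco
Hunk 3: at line 2 remove [rizbe,qofaa,ojmk] add [hmbmg,noab] -> 5 lines: rhex nwt hmbmg noab kco
Hunk 4: at line 1 remove [nwt] add [kkmo] -> 5 lines: rhex kkmo hmbmg noab kco
Hunk 5: at line 1 remove [hmbmg] add [uvuzc,jfl] -> 6 lines: rhex kkmo uvuzc jfl noab kco
Hunk 6: at line 2 remove [jfl] add [ajvmv,abjqp] -> 7 lines: rhex kkmo uvuzc ajvmv abjqp noab kco

Answer: rhex
kkmo
uvuzc
ajvmv
abjqp
noab
kco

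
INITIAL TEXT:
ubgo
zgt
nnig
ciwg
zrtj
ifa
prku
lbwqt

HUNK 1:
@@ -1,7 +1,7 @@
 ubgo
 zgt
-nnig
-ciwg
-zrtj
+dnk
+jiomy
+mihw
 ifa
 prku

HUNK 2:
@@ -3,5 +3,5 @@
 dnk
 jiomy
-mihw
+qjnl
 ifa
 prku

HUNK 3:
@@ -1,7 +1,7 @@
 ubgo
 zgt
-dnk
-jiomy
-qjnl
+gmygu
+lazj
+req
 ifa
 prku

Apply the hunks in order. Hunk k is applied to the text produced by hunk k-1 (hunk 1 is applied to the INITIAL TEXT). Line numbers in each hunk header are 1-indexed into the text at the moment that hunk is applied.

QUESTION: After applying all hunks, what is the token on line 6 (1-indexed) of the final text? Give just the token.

Hunk 1: at line 1 remove [nnig,ciwg,zrtj] add [dnk,jiomy,mihw] -> 8 lines: ubgo zgt dnk jiomy mihw ifa prku lbwqt
Hunk 2: at line 3 remove [mihw] add [qjnl] -> 8 lines: ubgo zgt dnk jiomy qjnl ifa prku lbwqt
Hunk 3: at line 1 remove [dnk,jiomy,qjnl] add [gmygu,lazj,req] -> 8 lines: ubgo zgt gmygu lazj req ifa prku lbwqt
Final line 6: ifa

Answer: ifa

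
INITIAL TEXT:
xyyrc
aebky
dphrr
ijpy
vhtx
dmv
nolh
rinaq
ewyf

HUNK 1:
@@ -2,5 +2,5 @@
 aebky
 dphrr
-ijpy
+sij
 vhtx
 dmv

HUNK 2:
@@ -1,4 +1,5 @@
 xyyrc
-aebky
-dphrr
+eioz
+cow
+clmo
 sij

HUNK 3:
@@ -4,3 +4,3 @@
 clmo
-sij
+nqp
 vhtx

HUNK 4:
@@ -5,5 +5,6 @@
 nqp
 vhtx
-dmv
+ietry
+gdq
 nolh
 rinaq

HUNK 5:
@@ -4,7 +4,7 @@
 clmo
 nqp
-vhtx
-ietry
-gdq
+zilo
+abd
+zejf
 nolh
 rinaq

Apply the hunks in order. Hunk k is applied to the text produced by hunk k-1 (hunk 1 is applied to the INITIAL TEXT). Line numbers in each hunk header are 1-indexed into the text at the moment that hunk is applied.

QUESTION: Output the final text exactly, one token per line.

Hunk 1: at line 2 remove [ijpy] add [sij] -> 9 lines: xyyrc aebky dphrr sij vhtx dmv nolh rinaq ewyf
Hunk 2: at line 1 remove [aebky,dphrr] add [eioz,cow,clmo] -> 10 lines: xyyrc eioz cow clmo sij vhtx dmv nolh rinaq ewyf
Hunk 3: at line 4 remove [sij] add [nqp] -> 10 lines: xyyrc eioz cow clmo nqp vhtx dmv nolh rinaq ewyf
Hunk 4: at line 5 remove [dmv] add [ietry,gdq] -> 11 lines: xyyrc eioz cow clmo nqp vhtx ietry gdq nolh rinaq ewyf
Hunk 5: at line 4 remove [vhtx,ietry,gdq] add [zilo,abd,zejf] -> 11 lines: xyyrc eioz cow clmo nqp zilo abd zejf nolh rinaq ewyf

Answer: xyyrc
eioz
cow
clmo
nqp
zilo
abd
zejf
nolh
rinaq
ewyf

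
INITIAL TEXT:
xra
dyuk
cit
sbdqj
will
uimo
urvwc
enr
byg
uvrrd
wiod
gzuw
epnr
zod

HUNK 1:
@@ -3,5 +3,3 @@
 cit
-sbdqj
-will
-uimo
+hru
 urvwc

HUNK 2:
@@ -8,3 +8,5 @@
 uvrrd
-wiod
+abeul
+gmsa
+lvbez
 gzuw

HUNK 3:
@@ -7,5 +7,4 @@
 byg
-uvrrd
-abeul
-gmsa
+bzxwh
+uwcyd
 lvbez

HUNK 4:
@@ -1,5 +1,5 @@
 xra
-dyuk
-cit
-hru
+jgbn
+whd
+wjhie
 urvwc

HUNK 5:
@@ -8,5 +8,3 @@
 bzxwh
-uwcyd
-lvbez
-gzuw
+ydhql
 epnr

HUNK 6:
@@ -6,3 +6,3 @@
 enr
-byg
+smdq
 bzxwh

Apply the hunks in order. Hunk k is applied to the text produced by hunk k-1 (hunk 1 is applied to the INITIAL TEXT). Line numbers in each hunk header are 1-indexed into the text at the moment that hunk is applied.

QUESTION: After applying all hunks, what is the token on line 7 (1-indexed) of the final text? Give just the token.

Answer: smdq

Derivation:
Hunk 1: at line 3 remove [sbdqj,will,uimo] add [hru] -> 12 lines: xra dyuk cit hru urvwc enr byg uvrrd wiod gzuw epnr zod
Hunk 2: at line 8 remove [wiod] add [abeul,gmsa,lvbez] -> 14 lines: xra dyuk cit hru urvwc enr byg uvrrd abeul gmsa lvbez gzuw epnr zod
Hunk 3: at line 7 remove [uvrrd,abeul,gmsa] add [bzxwh,uwcyd] -> 13 lines: xra dyuk cit hru urvwc enr byg bzxwh uwcyd lvbez gzuw epnr zod
Hunk 4: at line 1 remove [dyuk,cit,hru] add [jgbn,whd,wjhie] -> 13 lines: xra jgbn whd wjhie urvwc enr byg bzxwh uwcyd lvbez gzuw epnr zod
Hunk 5: at line 8 remove [uwcyd,lvbez,gzuw] add [ydhql] -> 11 lines: xra jgbn whd wjhie urvwc enr byg bzxwh ydhql epnr zod
Hunk 6: at line 6 remove [byg] add [smdq] -> 11 lines: xra jgbn whd wjhie urvwc enr smdq bzxwh ydhql epnr zod
Final line 7: smdq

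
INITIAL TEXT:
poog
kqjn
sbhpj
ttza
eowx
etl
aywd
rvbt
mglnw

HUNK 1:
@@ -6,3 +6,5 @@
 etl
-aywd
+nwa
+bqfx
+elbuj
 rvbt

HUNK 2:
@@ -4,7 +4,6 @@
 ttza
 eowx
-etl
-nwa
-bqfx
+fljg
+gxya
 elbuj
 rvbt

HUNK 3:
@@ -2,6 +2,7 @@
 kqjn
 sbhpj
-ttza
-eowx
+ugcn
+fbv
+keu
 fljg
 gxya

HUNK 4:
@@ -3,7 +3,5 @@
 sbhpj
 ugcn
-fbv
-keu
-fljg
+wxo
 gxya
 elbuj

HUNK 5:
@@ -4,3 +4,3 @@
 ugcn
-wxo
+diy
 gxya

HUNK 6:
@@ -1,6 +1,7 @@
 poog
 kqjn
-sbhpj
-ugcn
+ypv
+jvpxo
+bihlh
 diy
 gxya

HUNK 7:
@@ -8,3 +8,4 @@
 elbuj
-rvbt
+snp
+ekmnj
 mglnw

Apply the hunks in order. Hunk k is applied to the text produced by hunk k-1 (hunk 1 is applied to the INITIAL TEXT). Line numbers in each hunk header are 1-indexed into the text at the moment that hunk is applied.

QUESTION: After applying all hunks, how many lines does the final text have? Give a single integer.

Hunk 1: at line 6 remove [aywd] add [nwa,bqfx,elbuj] -> 11 lines: poog kqjn sbhpj ttza eowx etl nwa bqfx elbuj rvbt mglnw
Hunk 2: at line 4 remove [etl,nwa,bqfx] add [fljg,gxya] -> 10 lines: poog kqjn sbhpj ttza eowx fljg gxya elbuj rvbt mglnw
Hunk 3: at line 2 remove [ttza,eowx] add [ugcn,fbv,keu] -> 11 lines: poog kqjn sbhpj ugcn fbv keu fljg gxya elbuj rvbt mglnw
Hunk 4: at line 3 remove [fbv,keu,fljg] add [wxo] -> 9 lines: poog kqjn sbhpj ugcn wxo gxya elbuj rvbt mglnw
Hunk 5: at line 4 remove [wxo] add [diy] -> 9 lines: poog kqjn sbhpj ugcn diy gxya elbuj rvbt mglnw
Hunk 6: at line 1 remove [sbhpj,ugcn] add [ypv,jvpxo,bihlh] -> 10 lines: poog kqjn ypv jvpxo bihlh diy gxya elbuj rvbt mglnw
Hunk 7: at line 8 remove [rvbt] add [snp,ekmnj] -> 11 lines: poog kqjn ypv jvpxo bihlh diy gxya elbuj snp ekmnj mglnw
Final line count: 11

Answer: 11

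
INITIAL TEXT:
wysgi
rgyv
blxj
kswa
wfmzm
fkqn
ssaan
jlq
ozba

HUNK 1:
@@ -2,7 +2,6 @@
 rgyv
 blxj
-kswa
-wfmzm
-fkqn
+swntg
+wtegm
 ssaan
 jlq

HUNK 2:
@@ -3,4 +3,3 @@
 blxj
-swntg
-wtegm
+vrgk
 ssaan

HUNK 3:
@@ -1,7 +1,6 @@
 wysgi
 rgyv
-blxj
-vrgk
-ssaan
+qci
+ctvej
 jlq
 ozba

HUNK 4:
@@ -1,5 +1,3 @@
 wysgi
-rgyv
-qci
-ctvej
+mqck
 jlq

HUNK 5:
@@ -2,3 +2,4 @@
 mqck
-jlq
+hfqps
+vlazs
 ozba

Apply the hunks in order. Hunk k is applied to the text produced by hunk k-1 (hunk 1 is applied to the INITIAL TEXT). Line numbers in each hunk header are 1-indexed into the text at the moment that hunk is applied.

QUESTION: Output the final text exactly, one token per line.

Answer: wysgi
mqck
hfqps
vlazs
ozba

Derivation:
Hunk 1: at line 2 remove [kswa,wfmzm,fkqn] add [swntg,wtegm] -> 8 lines: wysgi rgyv blxj swntg wtegm ssaan jlq ozba
Hunk 2: at line 3 remove [swntg,wtegm] add [vrgk] -> 7 lines: wysgi rgyv blxj vrgk ssaan jlq ozba
Hunk 3: at line 1 remove [blxj,vrgk,ssaan] add [qci,ctvej] -> 6 lines: wysgi rgyv qci ctvej jlq ozba
Hunk 4: at line 1 remove [rgyv,qci,ctvej] add [mqck] -> 4 lines: wysgi mqck jlq ozba
Hunk 5: at line 2 remove [jlq] add [hfqps,vlazs] -> 5 lines: wysgi mqck hfqps vlazs ozba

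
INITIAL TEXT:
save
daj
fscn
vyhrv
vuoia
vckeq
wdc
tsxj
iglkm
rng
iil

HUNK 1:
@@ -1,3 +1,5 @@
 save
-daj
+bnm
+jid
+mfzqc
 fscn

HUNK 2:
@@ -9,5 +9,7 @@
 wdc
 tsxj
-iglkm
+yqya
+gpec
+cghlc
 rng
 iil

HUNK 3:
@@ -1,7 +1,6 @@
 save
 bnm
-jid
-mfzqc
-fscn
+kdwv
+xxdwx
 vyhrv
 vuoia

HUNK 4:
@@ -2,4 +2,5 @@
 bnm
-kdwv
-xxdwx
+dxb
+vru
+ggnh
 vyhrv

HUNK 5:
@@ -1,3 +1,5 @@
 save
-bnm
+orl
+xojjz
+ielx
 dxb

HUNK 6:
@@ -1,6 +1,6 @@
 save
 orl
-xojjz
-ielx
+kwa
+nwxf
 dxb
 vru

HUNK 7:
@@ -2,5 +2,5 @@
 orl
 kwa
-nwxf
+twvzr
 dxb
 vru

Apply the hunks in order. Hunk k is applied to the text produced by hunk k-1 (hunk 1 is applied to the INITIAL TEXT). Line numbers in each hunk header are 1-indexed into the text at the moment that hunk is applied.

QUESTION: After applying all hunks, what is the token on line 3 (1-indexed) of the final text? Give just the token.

Answer: kwa

Derivation:
Hunk 1: at line 1 remove [daj] add [bnm,jid,mfzqc] -> 13 lines: save bnm jid mfzqc fscn vyhrv vuoia vckeq wdc tsxj iglkm rng iil
Hunk 2: at line 9 remove [iglkm] add [yqya,gpec,cghlc] -> 15 lines: save bnm jid mfzqc fscn vyhrv vuoia vckeq wdc tsxj yqya gpec cghlc rng iil
Hunk 3: at line 1 remove [jid,mfzqc,fscn] add [kdwv,xxdwx] -> 14 lines: save bnm kdwv xxdwx vyhrv vuoia vckeq wdc tsxj yqya gpec cghlc rng iil
Hunk 4: at line 2 remove [kdwv,xxdwx] add [dxb,vru,ggnh] -> 15 lines: save bnm dxb vru ggnh vyhrv vuoia vckeq wdc tsxj yqya gpec cghlc rng iil
Hunk 5: at line 1 remove [bnm] add [orl,xojjz,ielx] -> 17 lines: save orl xojjz ielx dxb vru ggnh vyhrv vuoia vckeq wdc tsxj yqya gpec cghlc rng iil
Hunk 6: at line 1 remove [xojjz,ielx] add [kwa,nwxf] -> 17 lines: save orl kwa nwxf dxb vru ggnh vyhrv vuoia vckeq wdc tsxj yqya gpec cghlc rng iil
Hunk 7: at line 2 remove [nwxf] add [twvzr] -> 17 lines: save orl kwa twvzr dxb vru ggnh vyhrv vuoia vckeq wdc tsxj yqya gpec cghlc rng iil
Final line 3: kwa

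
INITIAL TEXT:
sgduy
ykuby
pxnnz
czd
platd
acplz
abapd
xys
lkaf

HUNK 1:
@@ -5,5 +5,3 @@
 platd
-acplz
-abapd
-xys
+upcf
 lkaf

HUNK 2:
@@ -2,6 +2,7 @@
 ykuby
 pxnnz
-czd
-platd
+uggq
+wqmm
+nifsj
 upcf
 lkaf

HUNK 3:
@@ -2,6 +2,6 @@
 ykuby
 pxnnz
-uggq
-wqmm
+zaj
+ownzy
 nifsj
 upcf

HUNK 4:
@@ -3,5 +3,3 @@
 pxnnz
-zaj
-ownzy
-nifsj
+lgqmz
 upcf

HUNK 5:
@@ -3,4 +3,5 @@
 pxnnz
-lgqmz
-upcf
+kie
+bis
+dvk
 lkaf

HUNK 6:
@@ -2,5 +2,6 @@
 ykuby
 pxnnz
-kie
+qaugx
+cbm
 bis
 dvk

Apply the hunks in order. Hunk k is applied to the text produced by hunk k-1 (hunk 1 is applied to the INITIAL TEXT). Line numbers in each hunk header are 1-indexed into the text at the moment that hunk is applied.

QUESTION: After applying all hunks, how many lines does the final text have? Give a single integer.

Answer: 8

Derivation:
Hunk 1: at line 5 remove [acplz,abapd,xys] add [upcf] -> 7 lines: sgduy ykuby pxnnz czd platd upcf lkaf
Hunk 2: at line 2 remove [czd,platd] add [uggq,wqmm,nifsj] -> 8 lines: sgduy ykuby pxnnz uggq wqmm nifsj upcf lkaf
Hunk 3: at line 2 remove [uggq,wqmm] add [zaj,ownzy] -> 8 lines: sgduy ykuby pxnnz zaj ownzy nifsj upcf lkaf
Hunk 4: at line 3 remove [zaj,ownzy,nifsj] add [lgqmz] -> 6 lines: sgduy ykuby pxnnz lgqmz upcf lkaf
Hunk 5: at line 3 remove [lgqmz,upcf] add [kie,bis,dvk] -> 7 lines: sgduy ykuby pxnnz kie bis dvk lkaf
Hunk 6: at line 2 remove [kie] add [qaugx,cbm] -> 8 lines: sgduy ykuby pxnnz qaugx cbm bis dvk lkaf
Final line count: 8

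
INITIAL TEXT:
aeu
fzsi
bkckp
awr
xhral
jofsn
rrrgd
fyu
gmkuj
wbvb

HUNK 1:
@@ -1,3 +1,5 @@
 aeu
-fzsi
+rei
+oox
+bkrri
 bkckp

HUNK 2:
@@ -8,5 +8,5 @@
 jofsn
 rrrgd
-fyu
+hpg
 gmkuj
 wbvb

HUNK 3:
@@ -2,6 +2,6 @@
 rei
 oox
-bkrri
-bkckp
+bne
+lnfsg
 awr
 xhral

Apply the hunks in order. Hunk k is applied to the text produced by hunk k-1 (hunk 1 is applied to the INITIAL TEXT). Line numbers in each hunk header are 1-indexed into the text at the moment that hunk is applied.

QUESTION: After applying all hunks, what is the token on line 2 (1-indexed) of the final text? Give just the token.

Hunk 1: at line 1 remove [fzsi] add [rei,oox,bkrri] -> 12 lines: aeu rei oox bkrri bkckp awr xhral jofsn rrrgd fyu gmkuj wbvb
Hunk 2: at line 8 remove [fyu] add [hpg] -> 12 lines: aeu rei oox bkrri bkckp awr xhral jofsn rrrgd hpg gmkuj wbvb
Hunk 3: at line 2 remove [bkrri,bkckp] add [bne,lnfsg] -> 12 lines: aeu rei oox bne lnfsg awr xhral jofsn rrrgd hpg gmkuj wbvb
Final line 2: rei

Answer: rei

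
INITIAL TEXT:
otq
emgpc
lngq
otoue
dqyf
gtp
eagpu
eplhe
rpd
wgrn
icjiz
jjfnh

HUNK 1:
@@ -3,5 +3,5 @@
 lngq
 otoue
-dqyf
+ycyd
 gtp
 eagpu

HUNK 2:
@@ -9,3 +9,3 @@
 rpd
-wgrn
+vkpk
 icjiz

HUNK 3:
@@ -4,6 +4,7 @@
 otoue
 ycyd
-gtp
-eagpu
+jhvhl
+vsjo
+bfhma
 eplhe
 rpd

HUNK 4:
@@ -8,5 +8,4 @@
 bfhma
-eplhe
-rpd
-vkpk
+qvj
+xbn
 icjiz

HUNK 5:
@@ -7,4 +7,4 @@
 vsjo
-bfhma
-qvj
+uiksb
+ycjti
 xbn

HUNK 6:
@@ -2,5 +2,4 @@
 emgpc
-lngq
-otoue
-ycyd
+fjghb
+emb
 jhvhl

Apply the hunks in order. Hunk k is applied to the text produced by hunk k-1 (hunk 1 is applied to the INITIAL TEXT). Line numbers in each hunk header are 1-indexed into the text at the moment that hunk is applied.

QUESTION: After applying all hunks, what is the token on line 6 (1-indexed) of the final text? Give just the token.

Answer: vsjo

Derivation:
Hunk 1: at line 3 remove [dqyf] add [ycyd] -> 12 lines: otq emgpc lngq otoue ycyd gtp eagpu eplhe rpd wgrn icjiz jjfnh
Hunk 2: at line 9 remove [wgrn] add [vkpk] -> 12 lines: otq emgpc lngq otoue ycyd gtp eagpu eplhe rpd vkpk icjiz jjfnh
Hunk 3: at line 4 remove [gtp,eagpu] add [jhvhl,vsjo,bfhma] -> 13 lines: otq emgpc lngq otoue ycyd jhvhl vsjo bfhma eplhe rpd vkpk icjiz jjfnh
Hunk 4: at line 8 remove [eplhe,rpd,vkpk] add [qvj,xbn] -> 12 lines: otq emgpc lngq otoue ycyd jhvhl vsjo bfhma qvj xbn icjiz jjfnh
Hunk 5: at line 7 remove [bfhma,qvj] add [uiksb,ycjti] -> 12 lines: otq emgpc lngq otoue ycyd jhvhl vsjo uiksb ycjti xbn icjiz jjfnh
Hunk 6: at line 2 remove [lngq,otoue,ycyd] add [fjghb,emb] -> 11 lines: otq emgpc fjghb emb jhvhl vsjo uiksb ycjti xbn icjiz jjfnh
Final line 6: vsjo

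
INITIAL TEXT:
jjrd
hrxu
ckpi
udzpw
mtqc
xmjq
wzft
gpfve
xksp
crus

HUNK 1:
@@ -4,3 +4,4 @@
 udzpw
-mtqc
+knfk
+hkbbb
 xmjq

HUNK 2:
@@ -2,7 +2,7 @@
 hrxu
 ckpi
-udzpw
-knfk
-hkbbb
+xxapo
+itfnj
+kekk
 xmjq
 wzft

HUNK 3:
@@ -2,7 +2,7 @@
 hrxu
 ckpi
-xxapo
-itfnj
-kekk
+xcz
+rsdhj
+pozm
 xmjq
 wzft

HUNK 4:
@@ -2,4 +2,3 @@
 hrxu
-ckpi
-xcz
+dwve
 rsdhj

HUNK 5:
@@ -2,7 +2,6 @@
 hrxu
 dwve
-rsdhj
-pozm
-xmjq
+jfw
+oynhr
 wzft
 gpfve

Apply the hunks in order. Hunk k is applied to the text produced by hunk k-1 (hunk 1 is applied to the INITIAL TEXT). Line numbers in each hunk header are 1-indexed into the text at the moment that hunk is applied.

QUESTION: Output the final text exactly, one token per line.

Hunk 1: at line 4 remove [mtqc] add [knfk,hkbbb] -> 11 lines: jjrd hrxu ckpi udzpw knfk hkbbb xmjq wzft gpfve xksp crus
Hunk 2: at line 2 remove [udzpw,knfk,hkbbb] add [xxapo,itfnj,kekk] -> 11 lines: jjrd hrxu ckpi xxapo itfnj kekk xmjq wzft gpfve xksp crus
Hunk 3: at line 2 remove [xxapo,itfnj,kekk] add [xcz,rsdhj,pozm] -> 11 lines: jjrd hrxu ckpi xcz rsdhj pozm xmjq wzft gpfve xksp crus
Hunk 4: at line 2 remove [ckpi,xcz] add [dwve] -> 10 lines: jjrd hrxu dwve rsdhj pozm xmjq wzft gpfve xksp crus
Hunk 5: at line 2 remove [rsdhj,pozm,xmjq] add [jfw,oynhr] -> 9 lines: jjrd hrxu dwve jfw oynhr wzft gpfve xksp crus

Answer: jjrd
hrxu
dwve
jfw
oynhr
wzft
gpfve
xksp
crus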